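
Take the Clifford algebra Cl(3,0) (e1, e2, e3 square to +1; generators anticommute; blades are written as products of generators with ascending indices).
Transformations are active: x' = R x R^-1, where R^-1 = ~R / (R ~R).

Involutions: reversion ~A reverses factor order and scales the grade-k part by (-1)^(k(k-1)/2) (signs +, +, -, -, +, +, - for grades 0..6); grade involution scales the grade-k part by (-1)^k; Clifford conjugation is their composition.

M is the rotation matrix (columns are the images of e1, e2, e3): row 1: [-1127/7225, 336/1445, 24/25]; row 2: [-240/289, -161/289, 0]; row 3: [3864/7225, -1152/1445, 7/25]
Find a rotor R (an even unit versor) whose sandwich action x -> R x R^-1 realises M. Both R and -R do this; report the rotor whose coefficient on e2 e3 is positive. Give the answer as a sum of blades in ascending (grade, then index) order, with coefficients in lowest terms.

Method: write R = a + b12*e1 e2 + b13*e1 e3 + b23*e2 e3 with a^2 + b12^2 + b13^2 + b23^2 = 1 (so R^-1 = ~R). Expanding the columns R e_j ~R gives tr M = 4a^2 - 1 and, from the antisymmetric part, M21 - M12 = -4a*b12, M13 - M31 = 4a*b13, M32 - M23 = -4a*b23.
Here tr M = -3129/7225, so a^2 = (1 + tr M)/4 = 1024/7225 and a = ±32/85. Taking a = 32/85: M21 - M12 = -1536/1445, M13 - M31 = 3072/7225, M32 - M23 = -1152/1445, giving b12 = 12/17, b13 = 24/85, b23 = 9/17, i.e. R = 32/85 + 12/17*e1 e2 + 24/85*e1 e3 + 9/17*e2 e3.
Its e2 e3 coefficient is already positive.
Answer: 32/85 + 12/17*e1 e2 + 24/85*e1 e3 + 9/17*e2 e3. Recall the cover is two-to-one: with M of trace -3129/7225, both preimages act alike, and the stated e2 e3 sign chooses the sheet.


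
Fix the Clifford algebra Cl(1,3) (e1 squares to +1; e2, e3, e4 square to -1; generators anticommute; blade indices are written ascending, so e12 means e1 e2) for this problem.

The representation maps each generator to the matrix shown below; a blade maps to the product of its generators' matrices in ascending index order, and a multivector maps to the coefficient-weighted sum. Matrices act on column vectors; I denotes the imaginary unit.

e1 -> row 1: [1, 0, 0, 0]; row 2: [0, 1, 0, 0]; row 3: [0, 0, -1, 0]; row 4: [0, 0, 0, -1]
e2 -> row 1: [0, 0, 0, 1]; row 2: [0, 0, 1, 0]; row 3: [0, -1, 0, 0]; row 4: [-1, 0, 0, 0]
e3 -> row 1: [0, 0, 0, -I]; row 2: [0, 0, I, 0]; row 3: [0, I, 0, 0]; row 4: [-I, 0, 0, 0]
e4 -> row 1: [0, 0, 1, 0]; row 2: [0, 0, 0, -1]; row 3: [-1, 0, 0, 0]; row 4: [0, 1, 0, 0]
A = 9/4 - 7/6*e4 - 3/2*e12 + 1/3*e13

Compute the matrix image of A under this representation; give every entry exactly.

Bivector images (products of the table entries): rho(e12) = rho(e1)rho(e2) = row 1: [0, 0, 0, 1]; row 2: [0, 0, 1, 0]; row 3: [0, 1, 0, 0]; row 4: [1, 0, 0, 0]; rho(e13) = rho(e1)rho(e3) = row 1: [0, 0, 0, -I]; row 2: [0, 0, I, 0]; row 3: [0, -I, 0, 0]; row 4: [I, 0, 0, 0].
M = (9/4)*1 + (-7/6)*rho(e4) + (-3/2)*rho(e12) + (1/3)*rho(e13), summed entrywise (1 is the identity matrix):
Answer: row 1: [9/4, 0, -7/6, -3/2 - I/3]; row 2: [0, 9/4, -3/2 + I/3, 7/6]; row 3: [7/6, -3/2 - I/3, 9/4, 0]; row 4: [-3/2 + I/3, -7/6, 0, 9/4]


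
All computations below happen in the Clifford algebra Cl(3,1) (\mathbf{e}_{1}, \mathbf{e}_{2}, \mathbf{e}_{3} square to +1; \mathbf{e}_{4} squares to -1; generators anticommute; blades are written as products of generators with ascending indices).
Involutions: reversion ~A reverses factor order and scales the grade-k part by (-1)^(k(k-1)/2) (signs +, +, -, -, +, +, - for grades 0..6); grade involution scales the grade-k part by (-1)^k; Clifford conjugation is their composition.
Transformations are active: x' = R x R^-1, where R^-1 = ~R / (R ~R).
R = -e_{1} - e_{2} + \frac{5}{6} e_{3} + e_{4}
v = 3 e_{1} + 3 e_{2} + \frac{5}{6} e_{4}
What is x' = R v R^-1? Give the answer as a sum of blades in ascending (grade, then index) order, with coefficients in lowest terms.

~R = -e_{1} - e_{2} + \frac{5}{6} e_{3} + e_{4}, and R ~R = \frac{61}{36}, so R^-1 = ~R / (\frac{61}{36}).
R v = -\frac{41}{6} - \frac{5}{2} e_{1} e_{3} - \frac{23}{6} e_{1} e_{4} - \frac{5}{2} e_{2} e_{3} - \frac{23}{6} e_{2} e_{4} + \frac{25}{36} e_{3} e_{4}
Answer: \frac{309}{61} e_{1} + \frac{309}{61} e_{2} - \frac{410}{61} e_{3} - \frac{3257}{366} e_{4}


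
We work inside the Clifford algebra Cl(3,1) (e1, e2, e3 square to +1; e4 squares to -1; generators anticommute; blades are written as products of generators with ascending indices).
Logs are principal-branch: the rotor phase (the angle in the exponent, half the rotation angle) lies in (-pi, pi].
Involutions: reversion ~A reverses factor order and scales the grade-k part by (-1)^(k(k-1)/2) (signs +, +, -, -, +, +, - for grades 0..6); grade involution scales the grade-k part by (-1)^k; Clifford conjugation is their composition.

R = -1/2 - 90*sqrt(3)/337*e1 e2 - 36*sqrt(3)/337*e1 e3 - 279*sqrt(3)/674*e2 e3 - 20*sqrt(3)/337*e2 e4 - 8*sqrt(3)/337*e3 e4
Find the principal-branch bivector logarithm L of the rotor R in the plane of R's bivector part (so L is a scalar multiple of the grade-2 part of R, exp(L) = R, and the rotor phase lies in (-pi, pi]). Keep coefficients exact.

The scalar part of R is -1/2, and that scalar determines the rotor phase on the principal branch; recovering the unit plane as bivector-part over sine of the phase gives L = phase * plane.
Concretely: cos(phase) = -1/2 gives phase = ±2*pi/3, and since phase/sin(phase) is even the sign is immaterial: L = (phase/sin(phase)) * <R>_2 = (4*sqrt(3)*pi/9) * <R>_2.
Answer: -120*pi/337*e1 e2 - 48*pi/337*e1 e3 - 186*pi/337*e2 e3 - 80*pi/1011*e2 e4 - 32*pi/1011*e3 e4


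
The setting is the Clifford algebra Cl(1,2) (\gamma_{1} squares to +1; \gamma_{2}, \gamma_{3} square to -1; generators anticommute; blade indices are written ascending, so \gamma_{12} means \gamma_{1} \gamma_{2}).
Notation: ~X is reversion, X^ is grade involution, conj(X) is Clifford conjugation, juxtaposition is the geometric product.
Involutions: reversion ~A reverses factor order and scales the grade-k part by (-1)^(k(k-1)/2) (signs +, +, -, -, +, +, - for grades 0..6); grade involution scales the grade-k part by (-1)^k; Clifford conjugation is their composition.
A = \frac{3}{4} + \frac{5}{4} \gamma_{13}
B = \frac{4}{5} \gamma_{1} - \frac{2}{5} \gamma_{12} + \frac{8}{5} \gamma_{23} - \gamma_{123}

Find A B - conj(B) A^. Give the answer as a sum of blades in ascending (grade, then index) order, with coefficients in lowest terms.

first term: \frac{3}{5} \gamma_{1} + \frac{5}{4} \gamma_{2} - \gamma_{3} + \frac{17}{10} \gamma_{12} + \frac{7}{10} \gamma_{23} - \frac{3}{4} \gamma_{123}
second term: -\frac{3}{5} \gamma_{1} + \frac{5}{4} \gamma_{2} - \gamma_{3} + \frac{23}{10} \gamma_{12} - \frac{17}{10} \gamma_{23} - \frac{3}{4} \gamma_{123}
Answer: \frac{6}{5} \gamma_{1} - \frac{3}{5} \gamma_{12} + \frac{12}{5} \gamma_{23}


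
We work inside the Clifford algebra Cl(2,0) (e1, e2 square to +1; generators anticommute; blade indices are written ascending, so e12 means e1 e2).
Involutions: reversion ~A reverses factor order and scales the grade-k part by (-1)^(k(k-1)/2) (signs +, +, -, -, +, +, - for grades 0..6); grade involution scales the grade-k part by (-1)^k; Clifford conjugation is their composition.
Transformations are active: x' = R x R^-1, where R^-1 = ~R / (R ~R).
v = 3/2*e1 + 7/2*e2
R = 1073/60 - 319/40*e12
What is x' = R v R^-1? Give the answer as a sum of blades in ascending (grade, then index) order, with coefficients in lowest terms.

~R = 1073/60 + 319/40*e12, and R ~R = 1104233/2880, so R^-1 = ~R / (1104233/2880).
R v = -87/80*e1 + 17893/240*e2
Answer: -21027/13130*e1 + 45361/13130*e2


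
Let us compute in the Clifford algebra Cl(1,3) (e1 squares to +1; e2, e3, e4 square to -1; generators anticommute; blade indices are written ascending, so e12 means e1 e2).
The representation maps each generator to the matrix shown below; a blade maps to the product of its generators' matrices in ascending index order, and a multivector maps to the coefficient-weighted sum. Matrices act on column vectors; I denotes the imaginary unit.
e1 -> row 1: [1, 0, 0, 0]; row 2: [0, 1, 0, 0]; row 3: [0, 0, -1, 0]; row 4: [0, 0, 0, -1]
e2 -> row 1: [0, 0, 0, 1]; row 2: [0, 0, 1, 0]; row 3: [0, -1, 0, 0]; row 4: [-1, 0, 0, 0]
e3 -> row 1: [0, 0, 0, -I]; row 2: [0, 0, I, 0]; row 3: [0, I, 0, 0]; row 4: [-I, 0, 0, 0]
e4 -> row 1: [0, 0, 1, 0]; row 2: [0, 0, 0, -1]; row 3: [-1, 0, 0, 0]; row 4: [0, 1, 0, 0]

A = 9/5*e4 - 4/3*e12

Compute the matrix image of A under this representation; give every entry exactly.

Bivector images (products of the table entries): rho(e12) = rho(e1)rho(e2) = row 1: [0, 0, 0, 1]; row 2: [0, 0, 1, 0]; row 3: [0, 1, 0, 0]; row 4: [1, 0, 0, 0].
M = (9/5)*rho(e4) + (-4/3)*rho(e12), summed entrywise:
Answer: row 1: [0, 0, 9/5, -4/3]; row 2: [0, 0, -4/3, -9/5]; row 3: [-9/5, -4/3, 0, 0]; row 4: [-4/3, 9/5, 0, 0]


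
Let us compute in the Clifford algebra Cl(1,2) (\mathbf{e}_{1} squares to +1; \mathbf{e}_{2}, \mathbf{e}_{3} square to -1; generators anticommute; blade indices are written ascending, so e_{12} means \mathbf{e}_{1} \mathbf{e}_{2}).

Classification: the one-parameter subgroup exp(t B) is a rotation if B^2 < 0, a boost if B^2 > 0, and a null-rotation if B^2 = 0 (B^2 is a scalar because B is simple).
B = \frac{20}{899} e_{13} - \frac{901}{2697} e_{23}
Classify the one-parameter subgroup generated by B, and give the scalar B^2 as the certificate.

B^2 term by term: the squares give (\frac{20}{899})^2*(e_{13})^2 + (-\frac{901}{2697})^2*(e_{23})^2 = \frac{400}{808201}*(+1) + \frac{811801}{7273809}*(-1) = -\frac{1}{9} (each basis 2-blade squares to minus the product of its generators' squares); cross terms between blades sharing an index anticommute and cancel. So B^2 = -\frac{1}{9}.
Answer: rotation, certificate B^2 = -\frac{1}{9}. No conjugation can change B^2 = -\frac{1}{9}; the sign gives the class.


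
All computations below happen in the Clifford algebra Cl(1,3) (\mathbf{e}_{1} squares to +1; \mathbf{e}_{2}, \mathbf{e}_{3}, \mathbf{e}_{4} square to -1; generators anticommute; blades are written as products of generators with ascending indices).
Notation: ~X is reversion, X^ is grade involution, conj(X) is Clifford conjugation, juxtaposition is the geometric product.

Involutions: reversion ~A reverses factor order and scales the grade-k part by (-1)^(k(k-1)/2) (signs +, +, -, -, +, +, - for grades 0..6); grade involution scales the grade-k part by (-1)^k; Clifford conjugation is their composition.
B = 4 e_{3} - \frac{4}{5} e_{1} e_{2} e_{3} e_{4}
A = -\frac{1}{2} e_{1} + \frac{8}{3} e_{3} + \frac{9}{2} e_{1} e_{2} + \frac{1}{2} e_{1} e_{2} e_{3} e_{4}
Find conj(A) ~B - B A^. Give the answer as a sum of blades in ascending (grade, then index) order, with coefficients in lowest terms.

first term: \frac{166}{15} + 2 e_{1} e_{3} + \frac{18}{5} e_{3} e_{4} - 18 e_{1} e_{2} e_{3} - \frac{2}{15} e_{1} e_{2} e_{4} - \frac{2}{5} e_{2} e_{3} e_{4}
second term: \frac{166}{15} - 2 e_{1} e_{3} - \frac{18}{5} e_{3} e_{4} + 18 e_{1} e_{2} e_{3} + \frac{2}{15} e_{1} e_{2} e_{4} + \frac{2}{5} e_{2} e_{3} e_{4}
Answer: 4 e_{1} e_{3} + \frac{36}{5} e_{3} e_{4} - 36 e_{1} e_{2} e_{3} - \frac{4}{15} e_{1} e_{2} e_{4} - \frac{4}{5} e_{2} e_{3} e_{4}


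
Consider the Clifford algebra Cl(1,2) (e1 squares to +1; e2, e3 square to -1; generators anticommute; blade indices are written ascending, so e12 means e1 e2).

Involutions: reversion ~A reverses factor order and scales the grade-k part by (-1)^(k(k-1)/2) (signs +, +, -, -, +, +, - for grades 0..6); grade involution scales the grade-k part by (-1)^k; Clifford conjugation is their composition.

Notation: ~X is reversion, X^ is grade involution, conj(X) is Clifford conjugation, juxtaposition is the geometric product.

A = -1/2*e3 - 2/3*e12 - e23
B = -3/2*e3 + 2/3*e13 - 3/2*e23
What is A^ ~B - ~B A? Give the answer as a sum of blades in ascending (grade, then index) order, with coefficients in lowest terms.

first term: 9/4 - 1/3*e1 - 3/4*e2 - 2/3*e12 + e13 - 4/9*e23 + e123
second term: 3/4 - 1/3*e1 + 9/4*e2 + 2/3*e12 - e13 + 4/9*e23 + e123
Answer: 3/2 - 3*e2 - 4/3*e12 + 2*e13 - 8/9*e23


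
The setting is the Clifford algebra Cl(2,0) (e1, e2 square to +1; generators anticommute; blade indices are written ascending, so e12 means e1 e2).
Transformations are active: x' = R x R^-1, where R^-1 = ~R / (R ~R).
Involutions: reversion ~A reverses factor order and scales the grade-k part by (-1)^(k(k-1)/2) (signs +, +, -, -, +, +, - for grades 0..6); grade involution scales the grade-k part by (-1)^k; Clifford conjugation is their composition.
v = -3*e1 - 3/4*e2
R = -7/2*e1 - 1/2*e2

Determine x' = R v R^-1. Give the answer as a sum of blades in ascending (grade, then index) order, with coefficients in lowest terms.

~R = -7/2*e1 - 1/2*e2, and R ~R = 25/2, so R^-1 = ~R / (25/2).
R v = 87/8 + 9/8*e12
Answer: -309/100*e1 - 3/25*e2


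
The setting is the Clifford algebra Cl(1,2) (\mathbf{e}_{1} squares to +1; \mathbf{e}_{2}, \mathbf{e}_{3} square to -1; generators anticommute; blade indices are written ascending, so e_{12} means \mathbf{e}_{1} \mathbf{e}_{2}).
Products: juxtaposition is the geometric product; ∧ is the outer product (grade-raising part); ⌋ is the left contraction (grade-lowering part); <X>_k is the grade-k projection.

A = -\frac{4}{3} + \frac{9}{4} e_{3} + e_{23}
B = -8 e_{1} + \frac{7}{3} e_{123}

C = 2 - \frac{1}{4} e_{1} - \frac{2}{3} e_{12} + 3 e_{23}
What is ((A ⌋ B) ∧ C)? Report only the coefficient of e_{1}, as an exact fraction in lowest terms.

step 1: \frac{25}{3} e_{1} - \frac{21}{4} e_{12} - \frac{28}{9} e_{123}
step 2: \frac{50}{3} e_{1} - \frac{21}{2} e_{12} + \frac{169}{9} e_{123}
Answer: \frac{50}{3}


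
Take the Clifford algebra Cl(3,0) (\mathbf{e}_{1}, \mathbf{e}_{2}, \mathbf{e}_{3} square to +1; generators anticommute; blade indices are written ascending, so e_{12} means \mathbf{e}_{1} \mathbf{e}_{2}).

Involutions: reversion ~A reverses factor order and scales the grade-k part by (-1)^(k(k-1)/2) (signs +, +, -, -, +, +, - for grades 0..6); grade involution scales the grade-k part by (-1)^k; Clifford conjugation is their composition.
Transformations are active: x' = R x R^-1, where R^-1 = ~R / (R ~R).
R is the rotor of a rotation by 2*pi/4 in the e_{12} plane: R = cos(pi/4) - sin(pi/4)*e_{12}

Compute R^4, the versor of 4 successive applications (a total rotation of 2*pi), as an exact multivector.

Rotor phase runs at HALF the rotation angle; powers of one rotor simply add phase, so after 4 steps in e_{12} the phase is 4*pi/4 = \pi and R^4 = cos(\pi) - sin(\pi)*e_{12}.
cos(\pi) = -1 and sin(\pi) = 0, so R^4 = -1. The total rotation 2*pi is 1 full turn, so every vector returns to itself, yet the rotor is -1, on the OTHER sheet of the double cover (an odd number of 2*pi turns).
Answer: -1


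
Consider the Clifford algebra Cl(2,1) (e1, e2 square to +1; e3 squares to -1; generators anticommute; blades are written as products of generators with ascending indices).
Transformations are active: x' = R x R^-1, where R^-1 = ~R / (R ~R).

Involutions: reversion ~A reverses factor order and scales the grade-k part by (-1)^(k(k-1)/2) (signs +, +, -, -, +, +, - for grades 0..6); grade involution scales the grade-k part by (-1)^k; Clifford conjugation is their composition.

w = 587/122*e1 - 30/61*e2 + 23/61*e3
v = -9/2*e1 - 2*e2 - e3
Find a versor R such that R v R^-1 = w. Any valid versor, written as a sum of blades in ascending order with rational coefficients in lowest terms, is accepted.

Key observation: q(v) = q(w) = 93/4 (sandwiches preserve the norm), so R = v + w = 19/61*e1 - 152/61*e2 - 38/61*e3 works whenever it is invertible — the component of v along it is kept and (v - w)/2 reverses, sending v to w.
Answer: 19/61*e1 - 152/61*e2 - 38/61*e3


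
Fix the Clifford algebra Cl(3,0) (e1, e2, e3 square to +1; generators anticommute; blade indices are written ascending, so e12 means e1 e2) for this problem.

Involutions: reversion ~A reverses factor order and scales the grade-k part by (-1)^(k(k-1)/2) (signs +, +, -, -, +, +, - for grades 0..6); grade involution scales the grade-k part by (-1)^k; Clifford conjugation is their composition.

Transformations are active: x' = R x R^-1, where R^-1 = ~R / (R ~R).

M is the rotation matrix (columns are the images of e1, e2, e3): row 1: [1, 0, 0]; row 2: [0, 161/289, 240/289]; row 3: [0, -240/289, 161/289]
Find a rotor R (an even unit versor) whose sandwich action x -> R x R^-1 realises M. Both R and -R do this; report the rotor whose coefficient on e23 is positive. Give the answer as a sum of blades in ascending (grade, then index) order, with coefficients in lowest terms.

Method: write R = a + b12*e12 + b13*e13 + b23*e23 with a^2 + b12^2 + b13^2 + b23^2 = 1 (so R^-1 = ~R). Expanding the columns R e_j ~R gives tr M = 4a^2 - 1 and, from the antisymmetric part, M21 - M12 = -4a*b12, M13 - M31 = 4a*b13, M32 - M23 = -4a*b23.
Here tr M = 611/289, so a^2 = (1 + tr M)/4 = 225/289 and a = ±15/17. Taking a = 15/17: M21 - M12 = 0, M13 - M31 = 0, M32 - M23 = -480/289, giving b12 = 0, b13 = 0, b23 = 8/17, i.e. R = 15/17 + 8/17*e23.
Its e23 coefficient is already positive.
Answer: 15/17 + 8/17*e23. Sheet selection: the two-to-one cover makes ±R indistinguishable at the matrix level (trace 611/289), so uniqueness comes from the required sign on e23.


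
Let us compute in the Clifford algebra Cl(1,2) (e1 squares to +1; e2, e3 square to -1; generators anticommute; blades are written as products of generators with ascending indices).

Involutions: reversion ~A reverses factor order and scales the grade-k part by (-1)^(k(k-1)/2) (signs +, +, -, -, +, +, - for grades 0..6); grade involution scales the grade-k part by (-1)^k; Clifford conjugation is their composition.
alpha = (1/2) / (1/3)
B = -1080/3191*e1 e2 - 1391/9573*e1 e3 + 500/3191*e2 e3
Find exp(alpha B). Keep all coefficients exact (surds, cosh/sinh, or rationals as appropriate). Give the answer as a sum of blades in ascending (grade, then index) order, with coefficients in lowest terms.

B^2 term by term: the squares give (-1080/3191)^2*(e1 e2)^2 + (-1391/9573)^2*(e1 e3)^2 + (500/3191)^2*(e2 e3)^2 = 1166400/10182481*(+1) + 1934881/91642329*(+1) + 250000/10182481*(-1) = 1/9 (each basis 2-blade squares to minus the product of its generators' squares); cross terms between blades sharing an index anticommute and cancel. So B^2 = 1/9.
B^2 = 1/9 — B^2 > 0, so the exponential closes hyperbolically: l = 1/3, alpha*l = 1/2, so exp(alpha B) = cosh(1/2) + (sinh(1/2)/(1/3))*B = cosh(1/2) + (3*sinh(1/2))*B.
Answer: cosh(1/2) - 3240*sinh(1/2)/3191*e1 e2 - 1391*sinh(1/2)/3191*e1 e3 + 1500*sinh(1/2)/3191*e2 e3


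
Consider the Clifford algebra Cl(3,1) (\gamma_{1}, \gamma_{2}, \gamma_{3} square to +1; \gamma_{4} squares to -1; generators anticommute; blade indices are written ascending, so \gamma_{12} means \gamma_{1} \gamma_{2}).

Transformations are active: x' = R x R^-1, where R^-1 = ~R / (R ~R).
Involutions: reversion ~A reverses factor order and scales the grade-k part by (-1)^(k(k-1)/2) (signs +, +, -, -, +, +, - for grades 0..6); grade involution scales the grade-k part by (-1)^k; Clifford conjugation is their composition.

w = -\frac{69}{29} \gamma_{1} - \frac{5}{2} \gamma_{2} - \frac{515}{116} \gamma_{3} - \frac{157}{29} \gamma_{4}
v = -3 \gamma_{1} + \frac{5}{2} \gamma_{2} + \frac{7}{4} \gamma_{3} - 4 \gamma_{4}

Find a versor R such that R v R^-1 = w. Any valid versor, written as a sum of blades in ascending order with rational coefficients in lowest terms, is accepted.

The midline construction: v and w both square to \frac{37}{16}, so reflecting in their sum -\frac{156}{29} \gamma_{1} - \frac{78}{29} \gamma_{3} - \frac{273}{29} \gamma_{4} exchanges them.
Answer: -\frac{156}{29} \gamma_{1} - \frac{78}{29} \gamma_{3} - \frac{273}{29} \gamma_{4}


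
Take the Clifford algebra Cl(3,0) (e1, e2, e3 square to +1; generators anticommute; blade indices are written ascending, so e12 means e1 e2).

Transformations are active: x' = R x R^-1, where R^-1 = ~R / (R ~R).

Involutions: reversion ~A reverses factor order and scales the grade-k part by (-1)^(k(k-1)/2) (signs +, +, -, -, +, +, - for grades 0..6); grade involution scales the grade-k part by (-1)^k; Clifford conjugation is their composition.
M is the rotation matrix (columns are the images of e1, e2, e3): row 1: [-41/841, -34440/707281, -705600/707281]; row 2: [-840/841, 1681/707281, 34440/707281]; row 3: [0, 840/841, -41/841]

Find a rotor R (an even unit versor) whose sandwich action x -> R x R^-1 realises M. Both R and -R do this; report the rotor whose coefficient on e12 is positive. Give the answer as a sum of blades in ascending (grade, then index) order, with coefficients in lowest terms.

Method: write R = a + b12*e12 + b13*e13 + b23*e23 with a^2 + b12^2 + b13^2 + b23^2 = 1 (so R^-1 = ~R). Expanding the columns R e_j ~R gives tr M = 4a^2 - 1 and, from the antisymmetric part, M21 - M12 = -4a*b12, M13 - M31 = 4a*b13, M32 - M23 = -4a*b23.
Here tr M = -67281/707281, so a^2 = (1 + tr M)/4 = 160000/707281 and a = ±400/841. Taking a = 400/841: M21 - M12 = -672000/707281, M13 - M31 = -705600/707281, M32 - M23 = 672000/707281, giving b12 = 420/841, b13 = -441/841, b23 = -420/841, i.e. R = 400/841 + 420/841*e12 - 441/841*e13 - 420/841*e23.
Its e12 coefficient is already positive.
Answer: 400/841 + 420/841*e12 - 441/841*e13 - 420/841*e23. Why the constraint matters: R and -R act identically through the sandwich — M has trace -67281/707281 either way — so only the sign condition on e12 picks one of the two preimages.


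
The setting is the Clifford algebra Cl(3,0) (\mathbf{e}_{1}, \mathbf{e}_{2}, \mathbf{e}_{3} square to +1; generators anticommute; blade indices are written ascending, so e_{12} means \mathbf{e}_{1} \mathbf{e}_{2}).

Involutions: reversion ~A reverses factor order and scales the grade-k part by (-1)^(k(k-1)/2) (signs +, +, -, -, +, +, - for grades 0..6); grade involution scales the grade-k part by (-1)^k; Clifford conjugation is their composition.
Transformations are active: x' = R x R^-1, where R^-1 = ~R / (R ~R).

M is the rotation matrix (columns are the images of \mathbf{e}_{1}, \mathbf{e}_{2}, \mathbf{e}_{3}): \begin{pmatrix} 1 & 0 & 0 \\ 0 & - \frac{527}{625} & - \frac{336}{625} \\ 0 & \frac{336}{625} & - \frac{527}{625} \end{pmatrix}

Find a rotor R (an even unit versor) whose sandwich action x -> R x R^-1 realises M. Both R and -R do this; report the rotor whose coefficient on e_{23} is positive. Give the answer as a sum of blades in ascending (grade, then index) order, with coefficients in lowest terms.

Method: write R = a + b12*e_{12} + b13*e_{13} + b23*e_{23} with a^2 + b12^2 + b13^2 + b23^2 = 1 (so R^-1 = ~R). Expanding the columns R e_j ~R gives tr M = 4a^2 - 1 and, from the antisymmetric part, M21 - M12 = -4a*b12, M13 - M31 = 4a*b13, M32 - M23 = -4a*b23.
Here tr M = -\frac{429}{625}, so a^2 = (1 + tr M)/4 = \frac{49}{625} and a = ±\frac{7}{25}. Taking a = \frac{7}{25}: M21 - M12 = 0, M13 - M31 = 0, M32 - M23 = \frac{672}{625}, giving b12 = 0, b13 = 0, b23 = -\frac{24}{25}, i.e. R = \frac{7}{25} - \frac{24}{25} e_{23}.
Its e_{23} coefficient is negative, so report the other preimage -R.
Answer: -\frac{7}{25} + \frac{24}{25} e_{23}. Uniqueness: Spin(3) -> SO(3) maps R and -R to the same rotation of trace -\frac{429}{625}; fixing the sign of the e_{23} coefficient removes the ambiguity.


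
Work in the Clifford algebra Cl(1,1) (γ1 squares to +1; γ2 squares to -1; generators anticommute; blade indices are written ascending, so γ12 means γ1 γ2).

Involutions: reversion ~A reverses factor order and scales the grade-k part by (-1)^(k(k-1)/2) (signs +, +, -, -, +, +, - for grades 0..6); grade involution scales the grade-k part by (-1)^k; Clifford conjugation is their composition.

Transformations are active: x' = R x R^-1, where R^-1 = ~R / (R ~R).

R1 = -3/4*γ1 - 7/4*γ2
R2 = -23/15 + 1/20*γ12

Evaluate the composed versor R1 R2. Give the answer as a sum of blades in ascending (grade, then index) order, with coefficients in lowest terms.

Distribute over the terms of R1 (each basis-blade product reordered to ascending indices, repeated generators contracted through their squares):
(-3/4*γ1) R2 = 23/20*γ1 - 3/80*γ2
(-7/4*γ2) R2 = -7/80*γ1 + 161/60*γ2
Summing the partial products and collecting blades:
Answer: 17/16*γ1 + 127/48*γ2


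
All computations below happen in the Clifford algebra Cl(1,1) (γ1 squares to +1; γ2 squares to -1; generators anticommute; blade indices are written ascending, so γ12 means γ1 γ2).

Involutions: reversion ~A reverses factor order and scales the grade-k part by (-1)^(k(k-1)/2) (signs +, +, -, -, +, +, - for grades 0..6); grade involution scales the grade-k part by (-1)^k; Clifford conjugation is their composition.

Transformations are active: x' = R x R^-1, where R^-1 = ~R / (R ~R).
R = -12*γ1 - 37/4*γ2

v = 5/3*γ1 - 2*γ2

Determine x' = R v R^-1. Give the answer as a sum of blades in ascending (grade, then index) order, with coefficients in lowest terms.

~R = -12*γ1 - 37/4*γ2, and R ~R = 935/16, so R^-1 = ~R / (935/16).
R v = -77/2 + 473/12*γ12
Answer: 3607/255*γ1 + 1206/85*γ2


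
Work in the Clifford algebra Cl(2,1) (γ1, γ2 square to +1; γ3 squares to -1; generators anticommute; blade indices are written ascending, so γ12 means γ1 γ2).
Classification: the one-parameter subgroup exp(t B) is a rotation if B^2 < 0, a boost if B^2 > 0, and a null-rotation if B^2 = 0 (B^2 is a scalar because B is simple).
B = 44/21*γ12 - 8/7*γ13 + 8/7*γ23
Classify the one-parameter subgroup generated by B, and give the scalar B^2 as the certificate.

B^2 term by term: the squares give (44/21)^2*(γ12)^2 + (-8/7)^2*(γ13)^2 + (8/7)^2*(γ23)^2 = 1936/441*(-1) + 64/49*(+1) + 64/49*(+1) = -16/9 (each basis 2-blade squares to minus the product of its generators' squares); cross terms between blades sharing an index anticommute and cancel. So B^2 = -16/9.
Answer: rotation, certificate B^2 = -16/9. No conjugation can change B^2 = -16/9; the sign gives the class.


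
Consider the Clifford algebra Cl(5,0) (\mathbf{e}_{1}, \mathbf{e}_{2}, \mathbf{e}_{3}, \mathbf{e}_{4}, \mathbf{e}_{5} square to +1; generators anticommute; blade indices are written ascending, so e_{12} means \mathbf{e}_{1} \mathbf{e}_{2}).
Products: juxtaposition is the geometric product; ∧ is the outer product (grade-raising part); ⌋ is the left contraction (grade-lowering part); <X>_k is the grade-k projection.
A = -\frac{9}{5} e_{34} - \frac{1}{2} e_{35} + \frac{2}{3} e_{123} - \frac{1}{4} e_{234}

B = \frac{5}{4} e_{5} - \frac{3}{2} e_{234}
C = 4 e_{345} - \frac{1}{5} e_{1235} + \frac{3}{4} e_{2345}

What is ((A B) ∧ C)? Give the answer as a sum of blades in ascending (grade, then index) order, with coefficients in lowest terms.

step 1: -\frac{3}{8} - \frac{27}{10} e_{2} - \frac{5}{8} e_{3} + e_{14} + \frac{3}{4} e_{245} - \frac{9}{4} e_{345} + \frac{5}{6} e_{1235} - \frac{5}{16} e_{2345}
step 2: -\frac{3}{2} e_{345} + \frac{3}{40} e_{1235} - \frac{1773}{160} e_{2345}
Answer: -\frac{3}{2} e_{345} + \frac{3}{40} e_{1235} - \frac{1773}{160} e_{2345}


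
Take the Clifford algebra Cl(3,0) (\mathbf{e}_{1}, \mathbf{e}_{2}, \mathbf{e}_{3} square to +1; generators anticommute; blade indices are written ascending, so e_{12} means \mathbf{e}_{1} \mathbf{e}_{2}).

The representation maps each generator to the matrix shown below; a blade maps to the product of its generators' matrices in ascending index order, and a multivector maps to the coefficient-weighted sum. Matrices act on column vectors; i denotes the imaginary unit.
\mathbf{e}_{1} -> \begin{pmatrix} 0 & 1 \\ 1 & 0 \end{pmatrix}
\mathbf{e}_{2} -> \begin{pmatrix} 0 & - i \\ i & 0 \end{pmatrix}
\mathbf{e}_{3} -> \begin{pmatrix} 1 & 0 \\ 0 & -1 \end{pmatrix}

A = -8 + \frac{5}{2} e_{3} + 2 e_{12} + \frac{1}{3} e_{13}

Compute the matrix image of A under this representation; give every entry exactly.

Bivector images (products of the table entries): rho(e_{12}) = rho(\mathbf{e}_{1})rho(\mathbf{e}_{2}) = \begin{pmatrix} i & 0 \\ 0 & - i \end{pmatrix}; rho(e_{13}) = rho(\mathbf{e}_{1})rho(\mathbf{e}_{3}) = \begin{pmatrix} 0 & -1 \\ 1 & 0 \end{pmatrix}.
M = (-8)*1 + (\frac{5}{2})*rho(e_{3}) + (2)*rho(e_{12}) + (\frac{1}{3})*rho(e_{13}), summed entrywise (1 is the identity matrix):
Answer: \begin{pmatrix} - \frac{11}{2} + 2 i & - \frac{1}{3} \\ \frac{1}{3} & - \frac{21}{2} - 2 i \end{pmatrix}


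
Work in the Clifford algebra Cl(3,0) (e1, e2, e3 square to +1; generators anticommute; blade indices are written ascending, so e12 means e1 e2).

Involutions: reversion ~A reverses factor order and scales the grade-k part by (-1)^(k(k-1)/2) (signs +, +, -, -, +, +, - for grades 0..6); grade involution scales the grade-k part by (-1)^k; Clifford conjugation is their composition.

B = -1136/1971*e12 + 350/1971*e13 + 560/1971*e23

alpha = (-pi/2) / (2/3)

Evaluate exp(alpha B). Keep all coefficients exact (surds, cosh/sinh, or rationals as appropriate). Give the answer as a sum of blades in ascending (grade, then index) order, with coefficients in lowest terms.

B^2 term by term: the squares give (-1136/1971)^2*(e12)^2 + (350/1971)^2*(e13)^2 + (560/1971)^2*(e23)^2 = 1290496/3884841*(-1) + 122500/3884841*(-1) + 313600/3884841*(-1) = -4/9 (each basis 2-blade squares to minus the product of its generators' squares); cross terms between blades sharing an index anticommute and cancel. So B^2 = -4/9.
B^2 = -4/9 — B^2 < 0, so the exponential closes trigonometrically: l = 2/3, alpha*l = -pi/2, so exp(alpha B) = cos(-pi/2) + (sin(-pi/2)/(2/3))*B = 0 + (-3/2)*B.
Answer: 568/657*e12 - 175/657*e13 - 280/657*e23


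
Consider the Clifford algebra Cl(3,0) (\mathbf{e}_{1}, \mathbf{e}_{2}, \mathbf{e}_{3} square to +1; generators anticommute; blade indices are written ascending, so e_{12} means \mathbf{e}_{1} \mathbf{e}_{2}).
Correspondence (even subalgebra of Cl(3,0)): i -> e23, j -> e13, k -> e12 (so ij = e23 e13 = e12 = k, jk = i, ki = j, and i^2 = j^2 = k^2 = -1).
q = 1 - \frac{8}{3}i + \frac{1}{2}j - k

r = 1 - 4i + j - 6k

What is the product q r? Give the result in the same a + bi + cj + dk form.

In blades: q = 1 - e_{12} + \frac{1}{2} e_{13} - \frac{8}{3} e_{23}, r = 1 - 6 e_{12} + e_{13} - 4 e_{23}.
Distribute q over r term by term (generator squares from the signature, products reordered to ascending indices): (1)*r = 1 - 6 e_{12} + e_{13} - 4 e_{23}; (-e_{12})*r = -6 - e_{12} + 4 e_{13} + e_{23}; (\frac{1}{2} e_{13})*r = -\frac{1}{2} + 2 e_{12} + \frac{1}{2} e_{13} - 3 e_{23}; (-\frac{8}{3} e_{23})*r = -\frac{32}{3} - \frac{8}{3} e_{12} - 16 e_{13} - \frac{8}{3} e_{23}.
Sum: -\frac{97}{6} - \frac{23}{3} e_{12} - \frac{21}{2} e_{13} - \frac{26}{3} e_{23}; translating back through the correspondence:
Answer: -\frac{97}{6} - \frac{26}{3}i - \frac{21}{2}j - \frac{23}{3}k


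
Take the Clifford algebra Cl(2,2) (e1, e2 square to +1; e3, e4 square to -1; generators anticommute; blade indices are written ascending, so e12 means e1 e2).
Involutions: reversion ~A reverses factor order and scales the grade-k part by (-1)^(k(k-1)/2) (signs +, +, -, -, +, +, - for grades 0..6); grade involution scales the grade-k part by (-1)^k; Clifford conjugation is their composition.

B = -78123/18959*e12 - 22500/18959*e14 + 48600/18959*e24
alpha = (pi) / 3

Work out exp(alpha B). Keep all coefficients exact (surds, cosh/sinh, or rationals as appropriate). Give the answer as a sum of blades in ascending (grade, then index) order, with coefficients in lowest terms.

B^2 term by term: the squares give (-78123/18959)^2*(e12)^2 + (-22500/18959)^2*(e14)^2 + (48600/18959)^2*(e24)^2 = 6103203129/359443681*(-1) + 506250000/359443681*(+1) + 2361960000/359443681*(+1) = -9 (each basis 2-blade squares to minus the product of its generators' squares); cross terms between blades sharing an index anticommute and cancel. So B^2 = -9.
B^2 = -9 — since the square is negative, the closed form is circular: l = 3, alpha*l = pi, so exp(alpha B) = cos(pi) + (sin(pi)/3)*B = -1 + (0)*B.
Answer: -1


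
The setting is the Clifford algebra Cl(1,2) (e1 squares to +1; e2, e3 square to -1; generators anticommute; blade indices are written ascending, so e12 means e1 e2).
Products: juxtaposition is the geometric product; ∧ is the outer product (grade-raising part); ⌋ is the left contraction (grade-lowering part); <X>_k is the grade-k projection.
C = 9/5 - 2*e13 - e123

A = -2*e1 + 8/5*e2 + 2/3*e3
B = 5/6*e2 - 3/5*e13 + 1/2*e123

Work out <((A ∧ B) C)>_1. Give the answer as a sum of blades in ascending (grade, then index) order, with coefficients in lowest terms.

step 1: -5/3*e12 - 5/9*e23 + 24/25*e123
step 2: 24/25 - 5/9*e1 + 48/25*e2 + 5/3*e3 - 37/9*e12 - 13/3*e23 + 216/125*e123
step 3: -5/9*e1 + 48/25*e2 + 5/3*e3
Answer: -5/9*e1 + 48/25*e2 + 5/3*e3


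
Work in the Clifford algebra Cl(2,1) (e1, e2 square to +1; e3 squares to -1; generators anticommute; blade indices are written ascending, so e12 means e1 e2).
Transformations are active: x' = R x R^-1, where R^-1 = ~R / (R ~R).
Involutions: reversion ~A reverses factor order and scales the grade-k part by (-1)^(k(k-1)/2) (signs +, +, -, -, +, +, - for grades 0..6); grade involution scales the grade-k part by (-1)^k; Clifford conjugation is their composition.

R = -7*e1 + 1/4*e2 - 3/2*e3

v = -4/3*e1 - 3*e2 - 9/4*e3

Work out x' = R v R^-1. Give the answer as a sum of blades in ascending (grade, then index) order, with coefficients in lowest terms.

~R = -7*e1 + 1/4*e2 - 3/2*e3, and R ~R = 749/16, so R^-1 = ~R / (749/16).
R v = 125/24 + 64/3*e12 + 55/4*e13 - 81/16*e23
Answer: -24/107*e1 + 6866/2247*e2 + 5741/2996*e3


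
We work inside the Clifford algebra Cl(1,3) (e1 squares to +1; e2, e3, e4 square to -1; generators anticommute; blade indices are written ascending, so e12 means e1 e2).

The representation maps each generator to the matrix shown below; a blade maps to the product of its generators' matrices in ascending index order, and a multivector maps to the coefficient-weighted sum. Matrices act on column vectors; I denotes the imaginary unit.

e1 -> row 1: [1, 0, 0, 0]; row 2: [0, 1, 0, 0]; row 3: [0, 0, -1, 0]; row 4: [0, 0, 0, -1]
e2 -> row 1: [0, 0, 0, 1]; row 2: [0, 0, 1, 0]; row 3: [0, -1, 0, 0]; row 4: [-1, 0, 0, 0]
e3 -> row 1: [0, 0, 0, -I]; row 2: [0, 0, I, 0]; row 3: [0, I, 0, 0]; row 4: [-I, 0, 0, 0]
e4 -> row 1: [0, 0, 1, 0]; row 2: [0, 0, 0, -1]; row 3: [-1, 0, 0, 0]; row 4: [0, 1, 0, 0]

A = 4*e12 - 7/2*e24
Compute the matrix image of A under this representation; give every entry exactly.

Bivector images (products of the table entries): rho(e12) = rho(e1)rho(e2) = row 1: [0, 0, 0, 1]; row 2: [0, 0, 1, 0]; row 3: [0, 1, 0, 0]; row 4: [1, 0, 0, 0]; rho(e24) = rho(e2)rho(e4) = row 1: [0, 1, 0, 0]; row 2: [-1, 0, 0, 0]; row 3: [0, 0, 0, 1]; row 4: [0, 0, -1, 0].
M = (4)*rho(e12) + (-7/2)*rho(e24), summed entrywise:
Answer: row 1: [0, -7/2, 0, 4]; row 2: [7/2, 0, 4, 0]; row 3: [0, 4, 0, -7/2]; row 4: [4, 0, 7/2, 0]


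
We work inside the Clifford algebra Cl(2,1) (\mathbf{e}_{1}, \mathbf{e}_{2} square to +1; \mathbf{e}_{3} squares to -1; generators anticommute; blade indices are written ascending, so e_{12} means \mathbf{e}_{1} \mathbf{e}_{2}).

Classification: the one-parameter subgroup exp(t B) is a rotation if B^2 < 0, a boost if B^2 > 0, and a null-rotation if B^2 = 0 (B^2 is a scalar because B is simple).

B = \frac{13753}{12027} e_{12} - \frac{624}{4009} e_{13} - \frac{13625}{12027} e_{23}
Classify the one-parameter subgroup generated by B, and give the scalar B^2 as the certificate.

B^2 term by term: the squares give (\frac{13753}{12027})^2*(e_{12})^2 + (-\frac{624}{4009})^2*(e_{13})^2 + (-\frac{13625}{12027})^2*(e_{23})^2 = \frac{189145009}{144648729}*(-1) + \frac{389376}{16072081}*(+1) + \frac{185640625}{144648729}*(+1) = 0 (each basis 2-blade squares to minus the product of its generators' squares); cross terms between blades sharing an index anticommute and cancel. So B^2 = 0.
Answer: null-rotation, certificate B^2 = 0. B^2 = 0 is basis-independent, so its sign is the whole story.


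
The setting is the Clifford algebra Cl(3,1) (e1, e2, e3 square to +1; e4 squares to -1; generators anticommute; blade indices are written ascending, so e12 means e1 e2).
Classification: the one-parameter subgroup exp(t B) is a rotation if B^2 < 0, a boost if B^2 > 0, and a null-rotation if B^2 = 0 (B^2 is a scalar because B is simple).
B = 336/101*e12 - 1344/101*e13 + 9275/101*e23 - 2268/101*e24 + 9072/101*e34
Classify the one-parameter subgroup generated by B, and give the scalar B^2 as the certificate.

B^2 term by term: the squares give (336/101)^2*(e12)^2 + (-1344/101)^2*(e13)^2 + (9275/101)^2*(e23)^2 + (-2268/101)^2*(e24)^2 + (9072/101)^2*(e34)^2 = 112896/10201*(-1) + 1806336/10201*(-1) + 86025625/10201*(-1) + 5143824/10201*(+1) + 82301184/10201*(+1) = -49 (each basis 2-blade squares to minus the product of its generators' squares); cross terms between blades sharing an index anticommute and cancel; the commuting (index-disjoint) pairs give grade-4 terms 2*c*c'*(blade product), which cancel blade by blade — e1234: 6096384/10201 - 6096384/10201 = 0 — confirming B is simple. So B^2 = -49.
Answer: rotation, certificate B^2 = -49. Certificate logic: -49 is a conjugation-invariant scalar, so its sign fixes rotation versus boost versus null-rotation outright.


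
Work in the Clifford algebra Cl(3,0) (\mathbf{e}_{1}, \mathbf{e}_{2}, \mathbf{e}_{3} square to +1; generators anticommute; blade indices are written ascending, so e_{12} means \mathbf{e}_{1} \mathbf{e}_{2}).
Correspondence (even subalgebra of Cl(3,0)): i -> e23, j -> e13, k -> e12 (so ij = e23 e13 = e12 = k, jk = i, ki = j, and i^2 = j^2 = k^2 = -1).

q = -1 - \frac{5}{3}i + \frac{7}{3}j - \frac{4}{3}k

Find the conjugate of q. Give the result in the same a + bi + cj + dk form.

In blades: q = -1 - \frac{4}{3} e_{12} + \frac{7}{3} e_{13} - \frac{5}{3} e_{23}.
Quaternion conjugation is reversion on the even subalgebra: the scalar is fixed and every grade-2 blade flips sign, giving -1 + \frac{4}{3} e_{12} - \frac{7}{3} e_{13} + \frac{5}{3} e_{23}; translating back:
Answer: -1 + \frac{5}{3}i - \frac{7}{3}j + \frac{4}{3}k


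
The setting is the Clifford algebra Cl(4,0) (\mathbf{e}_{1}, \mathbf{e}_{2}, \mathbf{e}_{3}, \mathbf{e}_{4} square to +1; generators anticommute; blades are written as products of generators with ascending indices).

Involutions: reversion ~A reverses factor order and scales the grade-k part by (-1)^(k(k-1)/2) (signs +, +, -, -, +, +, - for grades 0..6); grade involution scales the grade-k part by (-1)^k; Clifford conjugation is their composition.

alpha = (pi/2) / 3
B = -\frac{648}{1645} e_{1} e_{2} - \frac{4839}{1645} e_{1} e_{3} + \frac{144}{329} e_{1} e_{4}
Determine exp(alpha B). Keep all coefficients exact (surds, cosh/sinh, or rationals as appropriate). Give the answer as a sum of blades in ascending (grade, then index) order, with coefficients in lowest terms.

B^2 term by term: the squares give (-\frac{648}{1645})^2*(e_{1} e_{2})^2 + (-\frac{4839}{1645})^2*(e_{1} e_{3})^2 + (\frac{144}{329})^2*(e_{1} e_{4})^2 = \frac{419904}{2706025}*(-1) + \frac{23415921}{2706025}*(-1) + \frac{20736}{108241}*(-1) = -9 (each basis 2-blade squares to minus the product of its generators' squares); cross terms between blades sharing an index anticommute and cancel. So B^2 = -9.
B^2 = -9 — the series telescopes trigonometrically here: l = 3, alpha*l = \frac{\pi}{2}, so exp(alpha B) = cos(\frac{\pi}{2}) + (sin(\frac{\pi}{2})/3)*B = 0 + (\frac{1}{3})*B.
Answer: - \frac{216}{1645} e_{1} e_{2} - \frac{1613}{1645} e_{1} e_{3} + \frac{48}{329} e_{1} e_{4}


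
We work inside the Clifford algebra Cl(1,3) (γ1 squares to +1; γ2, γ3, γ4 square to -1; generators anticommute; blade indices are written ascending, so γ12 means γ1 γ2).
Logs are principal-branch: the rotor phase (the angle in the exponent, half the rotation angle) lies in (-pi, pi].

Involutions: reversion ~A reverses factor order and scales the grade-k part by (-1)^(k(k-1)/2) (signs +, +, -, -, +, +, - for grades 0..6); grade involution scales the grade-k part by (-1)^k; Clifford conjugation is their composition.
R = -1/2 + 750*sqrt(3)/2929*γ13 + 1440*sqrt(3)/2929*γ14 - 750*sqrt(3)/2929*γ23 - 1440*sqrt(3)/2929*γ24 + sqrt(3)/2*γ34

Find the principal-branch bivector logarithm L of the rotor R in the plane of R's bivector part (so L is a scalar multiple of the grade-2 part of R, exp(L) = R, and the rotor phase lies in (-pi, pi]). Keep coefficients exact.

The scalar part of R is -1/2, so the principal-branch rotor phase is pinned; divide the bivector part by its sine to get the unit plane — L is the phase times that plane.
Concretely: cos(phase) = -1/2 gives phase = ±2*pi/3, and since phase/sin(phase) is even the sign is immaterial: L = (phase/sin(phase)) * <R>_2 = (4*sqrt(3)*pi/9) * <R>_2.
Answer: 1000*pi/2929*γ13 + 1920*pi/2929*γ14 - 1000*pi/2929*γ23 - 1920*pi/2929*γ24 + 2*pi/3*γ34
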